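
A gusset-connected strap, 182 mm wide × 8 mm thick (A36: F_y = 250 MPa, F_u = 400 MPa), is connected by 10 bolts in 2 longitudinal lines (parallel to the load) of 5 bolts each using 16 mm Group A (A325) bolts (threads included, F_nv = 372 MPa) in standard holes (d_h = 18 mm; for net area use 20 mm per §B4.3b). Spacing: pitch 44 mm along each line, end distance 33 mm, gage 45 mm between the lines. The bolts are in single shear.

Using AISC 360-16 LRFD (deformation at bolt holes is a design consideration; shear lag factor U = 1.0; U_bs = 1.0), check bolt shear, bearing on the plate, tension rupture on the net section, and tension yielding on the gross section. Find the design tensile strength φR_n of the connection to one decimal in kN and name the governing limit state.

327.6 kN (gross-section yield governs)

Bolt shear: A_b = π(16)²/4 = 201.06 mm². φR_n = 0.75 × 372 × 201.06 × 10 × 1 = 561.0 kN.
Bearing (8 mm plate, F_u = 400 MPa): end bolts L_c = 33 − 18/2 = 24, R_n = min(1.2×24×8×400, 2.4×16×8×400) = 92.16 kN/bolt; interior L_c = 44 − 18 = 26, R_n = 99.84 kN/bolt. φR_n = 0.75 × (2×92.16 + 8×99.84) = 737.3 kN.
Tension rupture (net): A_n = (182 − 2×20)×8 = 1136 mm² (U = 1.0, A_e = A_n). φR_n = 0.75 × 400 × 1136 = 340.8 kN.
Tension yield (gross): A_g = 182×8 = 1456 mm². φR_n = 0.90 × 250 × 1456 = 327.6 kN.
Governing: min(561.0, 737.3, 340.8, 327.6) = 327.6 kN → gross-section yield.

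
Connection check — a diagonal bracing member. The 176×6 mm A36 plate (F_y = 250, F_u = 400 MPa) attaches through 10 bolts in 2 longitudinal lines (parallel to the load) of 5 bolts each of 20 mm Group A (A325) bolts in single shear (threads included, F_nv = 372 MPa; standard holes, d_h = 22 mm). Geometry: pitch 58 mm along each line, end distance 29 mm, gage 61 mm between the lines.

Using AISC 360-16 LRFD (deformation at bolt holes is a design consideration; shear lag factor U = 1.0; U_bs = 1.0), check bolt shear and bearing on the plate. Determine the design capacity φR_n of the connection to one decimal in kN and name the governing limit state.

699.8 kN (bearing governs)

Bolt shear: A_b = π(20)²/4 = 314.16 mm². φR_n = 0.75 × 372 × 314.16 × 10 × 1 = 876.5 kN.
Bearing (6 mm plate, F_u = 400 MPa): end bolts L_c = 29 − 22/2 = 18, R_n = min(1.2×18×6×400, 2.4×20×6×400) = 51.84 kN/bolt; interior L_c = 58 − 22 = 36, R_n = 103.68 kN/bolt. φR_n = 0.75 × (2×51.84 + 8×103.68) = 699.8 kN.
Governing: min(876.5, 699.8) = 699.8 kN → bearing.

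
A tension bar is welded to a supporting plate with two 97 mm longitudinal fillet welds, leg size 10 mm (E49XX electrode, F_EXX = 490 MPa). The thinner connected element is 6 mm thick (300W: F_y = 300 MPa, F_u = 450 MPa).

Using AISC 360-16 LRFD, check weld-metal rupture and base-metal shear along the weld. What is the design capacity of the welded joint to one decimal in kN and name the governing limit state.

Weld metal: throat = 0.707×10 = 7.07 mm, L = 2×97 = 194 mm. φR_n = 0.75 × 0.6 × 490 × 7.07 × 194 = 302.4 kN.
Base metal shear (6 mm plate): yield φR_n = 1.0×0.6×300×6×194 = 209.5 kN; rupture φR_n = 0.75×0.6×450×6×194 = 235.7 kN; take 209.5 kN (yield).
Governing: min(302.4, 209.5) = 209.5 kN → base-metal shear.

209.5 kN (base-metal shear governs)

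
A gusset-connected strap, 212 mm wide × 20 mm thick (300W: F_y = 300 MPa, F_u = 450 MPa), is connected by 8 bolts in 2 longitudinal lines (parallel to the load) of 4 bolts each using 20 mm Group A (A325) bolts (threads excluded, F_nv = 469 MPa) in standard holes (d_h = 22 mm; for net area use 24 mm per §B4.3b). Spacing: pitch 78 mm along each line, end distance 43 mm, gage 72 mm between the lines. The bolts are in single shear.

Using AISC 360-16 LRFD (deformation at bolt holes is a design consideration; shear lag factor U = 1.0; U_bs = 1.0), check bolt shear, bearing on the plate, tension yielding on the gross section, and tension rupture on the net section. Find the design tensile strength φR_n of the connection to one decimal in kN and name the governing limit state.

884.0 kN (bolt shear governs)

Bolt shear: A_b = π(20)²/4 = 314.16 mm². φR_n = 0.75 × 469 × 314.16 × 8 × 1 = 884.0 kN.
Bearing (20 mm plate, F_u = 450 MPa): end bolts L_c = 43 − 22/2 = 32, R_n = min(1.2×32×20×450, 2.4×20×20×450) = 345.6 kN/bolt; interior L_c = 78 − 22 = 56, R_n = 432 kN/bolt. φR_n = 0.75 × (2×345.6 + 6×432) = 2462.4 kN.
Tension yield (gross): A_g = 212×20 = 4240 mm². φR_n = 0.90 × 300 × 4240 = 1144.8 kN.
Tension rupture (net): A_n = (212 − 2×24)×20 = 3280 mm² (U = 1.0, A_e = A_n). φR_n = 0.75 × 450 × 3280 = 1107.0 kN.
Governing: min(884.0, 2462.4, 1144.8, 1107.0) = 884.0 kN → bolt shear.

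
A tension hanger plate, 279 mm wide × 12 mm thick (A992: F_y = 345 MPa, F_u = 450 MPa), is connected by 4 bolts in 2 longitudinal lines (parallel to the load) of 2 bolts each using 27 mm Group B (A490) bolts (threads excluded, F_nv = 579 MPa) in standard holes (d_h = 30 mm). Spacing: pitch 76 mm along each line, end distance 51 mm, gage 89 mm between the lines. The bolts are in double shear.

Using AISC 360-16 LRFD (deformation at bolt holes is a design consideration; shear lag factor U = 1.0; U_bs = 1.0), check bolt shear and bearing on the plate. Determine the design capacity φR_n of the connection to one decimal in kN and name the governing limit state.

Bolt shear: A_b = π(27)²/4 = 572.56 mm². φR_n = 0.75 × 579 × 572.56 × 4 × 2 = 1989.1 kN.
Bearing (12 mm plate, F_u = 450 MPa): end bolts L_c = 51 − 30/2 = 36, R_n = min(1.2×36×12×450, 2.4×27×12×450) = 233.28 kN/bolt; interior L_c = 76 − 30 = 46, R_n = 298.08 kN/bolt. φR_n = 0.75 × (2×233.28 + 2×298.08) = 797.0 kN.
Governing: min(1989.1, 797.0) = 797.0 kN → bearing.

797.0 kN (bearing governs)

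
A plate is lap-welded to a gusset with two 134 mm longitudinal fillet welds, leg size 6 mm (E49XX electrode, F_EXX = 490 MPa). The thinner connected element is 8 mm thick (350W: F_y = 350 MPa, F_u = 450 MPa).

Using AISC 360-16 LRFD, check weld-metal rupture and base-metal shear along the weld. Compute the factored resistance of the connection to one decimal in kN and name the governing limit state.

Weld metal: throat = 0.707×6 = 4.242 mm, L = 2×134 = 268 mm. φR_n = 0.75 × 0.6 × 490 × 4.242 × 268 = 250.7 kN.
Base metal shear (8 mm plate): yield φR_n = 1.0×0.6×350×8×268 = 450.2 kN; rupture φR_n = 0.75×0.6×450×8×268 = 434.2 kN; take 434.2 kN (rupture).
Governing: min(250.7, 434.2) = 250.7 kN → weld metal.

250.7 kN (weld metal governs)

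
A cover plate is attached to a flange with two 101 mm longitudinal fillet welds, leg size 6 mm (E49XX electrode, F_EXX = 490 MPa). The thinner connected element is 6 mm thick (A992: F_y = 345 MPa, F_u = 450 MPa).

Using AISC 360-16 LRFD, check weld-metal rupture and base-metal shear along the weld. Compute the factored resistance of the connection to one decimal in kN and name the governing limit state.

188.9 kN (weld metal governs)

Weld metal: throat = 0.707×6 = 4.242 mm, L = 2×101 = 202 mm. φR_n = 0.75 × 0.6 × 490 × 4.242 × 202 = 188.9 kN.
Base metal shear (6 mm plate): yield φR_n = 1.0×0.6×345×6×202 = 250.9 kN; rupture φR_n = 0.75×0.6×450×6×202 = 245.4 kN; take 245.4 kN (rupture).
Governing: min(188.9, 245.4) = 188.9 kN → weld metal.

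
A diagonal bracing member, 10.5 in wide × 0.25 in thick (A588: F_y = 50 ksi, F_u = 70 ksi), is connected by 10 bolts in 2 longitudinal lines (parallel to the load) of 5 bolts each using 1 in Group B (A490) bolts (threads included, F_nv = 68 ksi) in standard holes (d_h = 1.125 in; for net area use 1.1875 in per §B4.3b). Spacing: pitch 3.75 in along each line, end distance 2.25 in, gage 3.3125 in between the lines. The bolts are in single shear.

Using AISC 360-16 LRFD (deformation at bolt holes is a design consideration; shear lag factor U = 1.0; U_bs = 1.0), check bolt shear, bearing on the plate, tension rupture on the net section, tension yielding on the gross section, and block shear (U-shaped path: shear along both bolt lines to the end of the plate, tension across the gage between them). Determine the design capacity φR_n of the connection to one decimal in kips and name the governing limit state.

Bolt shear: A_b = π(1)²/4 = 0.7854 in². φR_n = 0.75 × 68 × 0.7854 × 10 × 1 = 400.6 kips.
Bearing (0.25 in plate, F_u = 70 ksi): end bolts L_c = 2.25 − 1.125/2 = 1.6875, R_n = min(1.2×1.6875×0.25×70, 2.4×1×0.25×70) = 35.438 kips/bolt; interior L_c = 3.75 − 1.125 = 2.625, R_n = 42 kips/bolt. φR_n = 0.75 × (2×35.438 + 8×42) = 305.2 kips.
Tension rupture (net): A_n = (10.5 − 2×1.1875)×0.25 = 2.0313 in² (U = 1.0, A_e = A_n). φR_n = 0.75 × 70 × 2.0313 = 106.6 kips.
Tension yield (gross): A_g = 10.5×0.25 = 2.625 in². φR_n = 0.90 × 50 × 2.625 = 118.1 kips.
Block shear: shear path 2×[2.25+4×3.75] = 2×17.25 in, A_gv = 8.625, A_nv = 2×(17.25 − 4.5×1.1875)×0.25 = 5.9531 in²; tension across gage: (3.3125 − 1×1.1875)×0.25 = 0.53125 in². R_n = min(0.6×70×5.9531, 0.6×50×8.625) + 1.0×70×0.53125 = min(250.03, 258.75) + 37.188 = 287.22 kips. φR_n = 0.75 × 287.22 = 215.4 kips.
Governing: min(400.6, 305.2, 106.6, 118.1, 215.4) = 106.6 kips → net-section rupture.

106.6 kips (net-section rupture governs)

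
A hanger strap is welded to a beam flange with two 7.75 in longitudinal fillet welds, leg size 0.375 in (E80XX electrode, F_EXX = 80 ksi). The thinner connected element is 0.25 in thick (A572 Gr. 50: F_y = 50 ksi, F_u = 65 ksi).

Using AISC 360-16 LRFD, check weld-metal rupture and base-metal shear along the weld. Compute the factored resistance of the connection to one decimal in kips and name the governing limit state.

113.3 kips (base-metal shear governs)

Weld metal: throat = 0.707×0.375 = 0.26513 in, L = 2×7.75 = 15.5 in. φR_n = 0.75 × 0.6 × 80 × 0.26513 × 15.5 = 147.9 kips.
Base metal shear (0.25 in plate): yield φR_n = 1.0×0.6×50×0.25×15.5 = 116.3 kips; rupture φR_n = 0.75×0.6×65×0.25×15.5 = 113.3 kips; take 113.3 kips (rupture).
Governing: min(147.9, 113.3) = 113.3 kips → base-metal shear.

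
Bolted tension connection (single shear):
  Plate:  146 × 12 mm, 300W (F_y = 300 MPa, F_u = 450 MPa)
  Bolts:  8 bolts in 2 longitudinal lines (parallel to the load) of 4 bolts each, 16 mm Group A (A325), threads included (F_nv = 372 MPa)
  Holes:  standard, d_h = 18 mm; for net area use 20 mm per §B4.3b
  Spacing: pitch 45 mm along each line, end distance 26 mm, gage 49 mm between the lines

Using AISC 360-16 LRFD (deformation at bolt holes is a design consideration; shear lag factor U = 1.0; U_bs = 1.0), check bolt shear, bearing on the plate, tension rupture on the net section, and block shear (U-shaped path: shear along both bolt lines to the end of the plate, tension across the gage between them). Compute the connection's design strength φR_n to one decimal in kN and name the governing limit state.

Bolt shear: A_b = π(16)²/4 = 201.06 mm². φR_n = 0.75 × 372 × 201.06 × 8 × 1 = 448.8 kN.
Bearing (12 mm plate, F_u = 450 MPa): end bolts L_c = 26 − 18/2 = 17, R_n = min(1.2×17×12×450, 2.4×16×12×450) = 110.16 kN/bolt; interior L_c = 45 − 18 = 27, R_n = 174.96 kN/bolt. φR_n = 0.75 × (2×110.16 + 6×174.96) = 952.6 kN.
Tension rupture (net): A_n = (146 − 2×20)×12 = 1272 mm² (U = 1.0, A_e = A_n). φR_n = 0.75 × 450 × 1272 = 429.3 kN.
Block shear: shear path 2×[26+3×45] = 2×161 mm, A_gv = 3864, A_nv = 2×(161 − 3.5×20)×12 = 2184 mm²; tension across gage: (49 − 1×20)×12 = 348 mm². R_n = min(0.6×450×2184, 0.6×300×3864) + 1.0×450×348 = min(589.68, 695.52) + 156.6 = 746.28 kN. φR_n = 0.75 × 746.28 = 559.7 kN.
Governing: min(448.8, 952.6, 429.3, 559.7) = 429.3 kN → net-section rupture.

429.3 kN (net-section rupture governs)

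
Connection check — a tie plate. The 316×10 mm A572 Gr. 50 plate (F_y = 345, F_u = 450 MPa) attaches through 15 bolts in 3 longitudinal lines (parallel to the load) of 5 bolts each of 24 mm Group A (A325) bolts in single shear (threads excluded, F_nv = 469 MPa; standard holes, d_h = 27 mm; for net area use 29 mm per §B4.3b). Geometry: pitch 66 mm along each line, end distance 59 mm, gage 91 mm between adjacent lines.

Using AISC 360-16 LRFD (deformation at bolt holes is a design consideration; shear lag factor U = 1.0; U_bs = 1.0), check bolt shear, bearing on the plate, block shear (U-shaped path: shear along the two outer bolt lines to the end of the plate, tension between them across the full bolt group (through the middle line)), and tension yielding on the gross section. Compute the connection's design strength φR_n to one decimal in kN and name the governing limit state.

Bolt shear: A_b = π(24)²/4 = 452.39 mm². φR_n = 0.75 × 469 × 452.39 × 15 × 1 = 2386.9 kN.
Bearing (10 mm plate, F_u = 450 MPa): end bolts L_c = 59 − 27/2 = 45.5, R_n = min(1.2×45.5×10×450, 2.4×24×10×450) = 245.7 kN/bolt; interior L_c = 66 − 27 = 39, R_n = 210.6 kN/bolt. φR_n = 0.75 × (3×245.7 + 12×210.6) = 2448.2 kN.
Block shear: shear path 2×[59+4×66] = 2×323 mm, A_gv = 6460, A_nv = 2×(323 − 4.5×29)×10 = 3850 mm²; tension across gage: (182 − 2×29)×10 = 1240 mm². R_n = min(0.6×450×3850, 0.6×345×6460) + 1.0×450×1240 = min(1039.5, 1337.2) + 558 = 1597.5 kN. φR_n = 0.75 × 1597.5 = 1198.1 kN.
Tension yield (gross): A_g = 316×10 = 3160 mm². φR_n = 0.90 × 345 × 3160 = 981.2 kN.
Governing: min(2386.9, 2448.2, 1198.1, 981.2) = 981.2 kN → gross-section yield.

981.2 kN (gross-section yield governs)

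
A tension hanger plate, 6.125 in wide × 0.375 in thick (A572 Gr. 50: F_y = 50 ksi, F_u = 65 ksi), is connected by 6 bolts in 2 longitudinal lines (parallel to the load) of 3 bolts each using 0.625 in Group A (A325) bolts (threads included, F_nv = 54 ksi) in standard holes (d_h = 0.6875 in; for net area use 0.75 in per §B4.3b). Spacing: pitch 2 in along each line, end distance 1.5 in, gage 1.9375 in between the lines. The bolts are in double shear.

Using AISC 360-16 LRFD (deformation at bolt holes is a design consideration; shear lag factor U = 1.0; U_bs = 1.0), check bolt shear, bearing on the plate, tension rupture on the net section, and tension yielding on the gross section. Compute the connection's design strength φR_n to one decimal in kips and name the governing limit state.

84.6 kips (net-section rupture governs)

Bolt shear: A_b = π(0.625)²/4 = 0.3068 in². φR_n = 0.75 × 54 × 0.3068 × 6 × 2 = 149.1 kips.
Bearing (0.375 in plate, F_u = 65 ksi): end bolts L_c = 1.5 − 0.6875/2 = 1.15625, R_n = min(1.2×1.15625×0.375×65, 2.4×0.625×0.375×65) = 33.82 kips/bolt; interior L_c = 2 − 0.6875 = 1.3125, R_n = 36.563 kips/bolt. φR_n = 0.75 × (2×33.82 + 4×36.563) = 160.4 kips.
Tension rupture (net): A_n = (6.125 − 2×0.75)×0.375 = 1.7344 in² (U = 1.0, A_e = A_n). φR_n = 0.75 × 65 × 1.7344 = 84.6 kips.
Tension yield (gross): A_g = 6.125×0.375 = 2.2969 in². φR_n = 0.90 × 50 × 2.2969 = 103.4 kips.
Governing: min(149.1, 160.4, 84.6, 103.4) = 84.6 kips → net-section rupture.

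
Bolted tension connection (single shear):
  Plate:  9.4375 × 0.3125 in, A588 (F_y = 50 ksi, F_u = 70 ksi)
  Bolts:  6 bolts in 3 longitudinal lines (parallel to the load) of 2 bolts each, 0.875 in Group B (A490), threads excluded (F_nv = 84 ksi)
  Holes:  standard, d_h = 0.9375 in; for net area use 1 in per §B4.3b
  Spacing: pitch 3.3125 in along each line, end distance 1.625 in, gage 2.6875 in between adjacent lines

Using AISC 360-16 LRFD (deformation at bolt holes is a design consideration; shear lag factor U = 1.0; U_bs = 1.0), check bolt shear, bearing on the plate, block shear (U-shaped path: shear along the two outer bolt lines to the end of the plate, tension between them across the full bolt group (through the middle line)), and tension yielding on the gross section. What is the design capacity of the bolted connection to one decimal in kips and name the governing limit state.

123.0 kips (block shear governs)

Bolt shear: A_b = π(0.875)²/4 = 0.60132 in². φR_n = 0.75 × 84 × 0.60132 × 6 × 1 = 227.3 kips.
Bearing (0.3125 in plate, F_u = 70 ksi): end bolts L_c = 1.625 − 0.9375/2 = 1.15625, R_n = min(1.2×1.15625×0.3125×70, 2.4×0.875×0.3125×70) = 30.352 kips/bolt; interior L_c = 3.3125 − 0.9375 = 2.375, R_n = 45.938 kips/bolt. φR_n = 0.75 × (3×30.352 + 3×45.938) = 171.7 kips.
Block shear: shear path 2×[1.625+1×3.3125] = 2×4.9375 in, A_gv = 3.0859, A_nv = 2×(4.9375 − 1.5×1)×0.3125 = 2.1484 in²; tension across gage: (5.375 − 2×1)×0.3125 = 1.0547 in². R_n = min(0.6×70×2.1484, 0.6×50×3.0859) + 1.0×70×1.0547 = min(90.233, 92.577) + 73.829 = 164.06 kips. φR_n = 0.75 × 164.06 = 123.0 kips.
Tension yield (gross): A_g = 9.4375×0.3125 = 2.9492 in². φR_n = 0.90 × 50 × 2.9492 = 132.7 kips.
Governing: min(227.3, 171.7, 123.0, 132.7) = 123.0 kips → block shear.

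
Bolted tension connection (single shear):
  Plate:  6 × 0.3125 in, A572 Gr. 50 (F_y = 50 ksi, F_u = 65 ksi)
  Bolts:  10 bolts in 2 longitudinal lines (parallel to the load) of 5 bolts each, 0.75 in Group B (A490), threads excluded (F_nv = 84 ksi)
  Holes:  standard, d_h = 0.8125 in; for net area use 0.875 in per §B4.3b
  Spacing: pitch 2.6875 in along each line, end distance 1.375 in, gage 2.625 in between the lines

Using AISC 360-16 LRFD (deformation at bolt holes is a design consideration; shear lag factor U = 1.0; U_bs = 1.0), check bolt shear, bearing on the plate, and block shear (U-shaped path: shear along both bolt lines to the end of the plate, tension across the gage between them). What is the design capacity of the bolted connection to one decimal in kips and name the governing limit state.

Bolt shear: A_b = π(0.75)²/4 = 0.44179 in². φR_n = 0.75 × 84 × 0.44179 × 10 × 1 = 278.3 kips.
Bearing (0.3125 in plate, F_u = 65 ksi): end bolts L_c = 1.375 − 0.8125/2 = 0.96875, R_n = min(1.2×0.96875×0.3125×65, 2.4×0.75×0.3125×65) = 23.613 kips/bolt; interior L_c = 2.6875 − 0.8125 = 1.875, R_n = 36.563 kips/bolt. φR_n = 0.75 × (2×23.613 + 8×36.563) = 254.8 kips.
Block shear: shear path 2×[1.375+4×2.6875] = 2×12.125 in, A_gv = 7.5781, A_nv = 2×(12.125 − 4.5×0.875)×0.3125 = 5.1172 in²; tension across gage: (2.625 − 1×0.875)×0.3125 = 0.54688 in². R_n = min(0.6×65×5.1172, 0.6×50×7.5781) + 1.0×65×0.54688 = min(199.57, 227.34) + 35.547 = 235.12 kips. φR_n = 0.75 × 235.12 = 176.3 kips.
Governing: min(278.3, 254.8, 176.3) = 176.3 kips → block shear.

176.3 kips (block shear governs)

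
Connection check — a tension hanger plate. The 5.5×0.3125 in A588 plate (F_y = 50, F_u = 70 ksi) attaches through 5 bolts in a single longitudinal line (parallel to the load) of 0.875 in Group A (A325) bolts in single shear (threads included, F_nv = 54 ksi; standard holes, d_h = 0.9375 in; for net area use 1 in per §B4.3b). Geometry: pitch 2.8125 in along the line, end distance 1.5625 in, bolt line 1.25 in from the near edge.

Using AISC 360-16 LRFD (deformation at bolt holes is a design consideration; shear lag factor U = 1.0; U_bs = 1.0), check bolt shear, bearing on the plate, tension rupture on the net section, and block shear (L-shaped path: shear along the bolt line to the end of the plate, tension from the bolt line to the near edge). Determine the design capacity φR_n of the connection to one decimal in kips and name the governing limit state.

73.8 kips (net-section rupture governs)

Bolt shear: A_b = π(0.875)²/4 = 0.60132 in². φR_n = 0.75 × 54 × 0.60132 × 5 × 1 = 121.8 kips.
Bearing (0.3125 in plate, F_u = 70 ksi): end bolts L_c = 1.5625 − 0.9375/2 = 1.09375, R_n = min(1.2×1.09375×0.3125×70, 2.4×0.875×0.3125×70) = 28.711 kips/bolt; interior L_c = 2.8125 − 0.9375 = 1.875, R_n = 45.938 kips/bolt. φR_n = 0.75 × (1×28.711 + 4×45.938) = 159.3 kips.
Tension rupture (net): A_n = (5.5 − 1×1)×0.3125 = 1.4063 in² (U = 1.0, A_e = A_n). φR_n = 0.75 × 70 × 1.4063 = 73.8 kips.
Block shear: shear path 1×[1.5625+4×2.8125] = 1×12.8125 in, A_gv = 4.0039, A_nv = 1×(12.8125 − 4.5×1)×0.3125 = 2.5977 in²; tension to near edge: (1.25 − 0.5×1)×0.3125 = 0.23438 in². R_n = min(0.6×70×2.5977, 0.6×50×4.0039) + 1.0×70×0.23438 = min(109.1, 120.12) + 16.407 = 125.51 kips. φR_n = 0.75 × 125.51 = 94.1 kips.
Governing: min(121.8, 159.3, 73.8, 94.1) = 73.8 kips → net-section rupture.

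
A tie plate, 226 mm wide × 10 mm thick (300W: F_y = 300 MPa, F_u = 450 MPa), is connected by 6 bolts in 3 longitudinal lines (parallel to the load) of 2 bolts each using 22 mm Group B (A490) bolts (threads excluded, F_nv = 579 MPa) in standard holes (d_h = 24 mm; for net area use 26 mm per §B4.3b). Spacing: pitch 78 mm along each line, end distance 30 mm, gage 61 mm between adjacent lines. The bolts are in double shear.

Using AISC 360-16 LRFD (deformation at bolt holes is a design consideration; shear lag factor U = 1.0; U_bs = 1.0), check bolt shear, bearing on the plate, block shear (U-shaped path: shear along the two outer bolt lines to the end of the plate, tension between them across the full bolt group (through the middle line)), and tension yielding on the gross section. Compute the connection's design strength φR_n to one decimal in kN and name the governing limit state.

515.7 kN (block shear governs)

Bolt shear: A_b = π(22)²/4 = 380.13 mm². φR_n = 0.75 × 579 × 380.13 × 6 × 2 = 1980.9 kN.
Bearing (10 mm plate, F_u = 450 MPa): end bolts L_c = 30 − 24/2 = 18, R_n = min(1.2×18×10×450, 2.4×22×10×450) = 97.2 kN/bolt; interior L_c = 78 − 24 = 54, R_n = 237.6 kN/bolt. φR_n = 0.75 × (3×97.2 + 3×237.6) = 753.3 kN.
Block shear: shear path 2×[30+1×78] = 2×108 mm, A_gv = 2160, A_nv = 2×(108 − 1.5×26)×10 = 1380 mm²; tension across gage: (122 − 2×26)×10 = 700 mm². R_n = min(0.6×450×1380, 0.6×300×2160) + 1.0×450×700 = min(372.6, 388.8) + 315 = 687.6 kN. φR_n = 0.75 × 687.6 = 515.7 kN.
Tension yield (gross): A_g = 226×10 = 2260 mm². φR_n = 0.90 × 300 × 2260 = 610.2 kN.
Governing: min(1980.9, 753.3, 515.7, 610.2) = 515.7 kN → block shear.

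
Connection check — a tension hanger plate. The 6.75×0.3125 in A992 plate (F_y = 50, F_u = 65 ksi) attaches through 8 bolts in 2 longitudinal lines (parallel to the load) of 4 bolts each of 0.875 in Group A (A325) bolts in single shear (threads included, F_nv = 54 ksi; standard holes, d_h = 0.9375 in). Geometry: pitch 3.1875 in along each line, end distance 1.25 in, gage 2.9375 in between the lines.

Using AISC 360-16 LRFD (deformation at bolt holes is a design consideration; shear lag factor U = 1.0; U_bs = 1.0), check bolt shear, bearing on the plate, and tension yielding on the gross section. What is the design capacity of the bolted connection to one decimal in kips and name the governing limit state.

94.9 kips (gross-section yield governs)

Bolt shear: A_b = π(0.875)²/4 = 0.60132 in². φR_n = 0.75 × 54 × 0.60132 × 8 × 1 = 194.8 kips.
Bearing (0.3125 in plate, F_u = 65 ksi): end bolts L_c = 1.25 − 0.9375/2 = 0.78125, R_n = min(1.2×0.78125×0.3125×65, 2.4×0.875×0.3125×65) = 19.043 kips/bolt; interior L_c = 3.1875 − 0.9375 = 2.25, R_n = 42.656 kips/bolt. φR_n = 0.75 × (2×19.043 + 6×42.656) = 220.5 kips.
Tension yield (gross): A_g = 6.75×0.3125 = 2.1094 in². φR_n = 0.90 × 50 × 2.1094 = 94.9 kips.
Governing: min(194.8, 220.5, 94.9) = 94.9 kips → gross-section yield.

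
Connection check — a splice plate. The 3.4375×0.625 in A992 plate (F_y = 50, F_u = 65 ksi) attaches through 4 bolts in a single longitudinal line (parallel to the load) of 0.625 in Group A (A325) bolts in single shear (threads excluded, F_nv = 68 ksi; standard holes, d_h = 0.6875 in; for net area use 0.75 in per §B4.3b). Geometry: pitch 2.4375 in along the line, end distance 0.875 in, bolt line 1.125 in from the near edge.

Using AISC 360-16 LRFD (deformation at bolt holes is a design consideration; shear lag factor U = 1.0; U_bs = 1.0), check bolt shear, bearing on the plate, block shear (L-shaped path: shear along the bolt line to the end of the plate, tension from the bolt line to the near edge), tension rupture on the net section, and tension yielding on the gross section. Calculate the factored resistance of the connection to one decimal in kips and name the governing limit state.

62.6 kips (bolt shear governs)

Bolt shear: A_b = π(0.625)²/4 = 0.3068 in². φR_n = 0.75 × 68 × 0.3068 × 4 × 1 = 62.6 kips.
Bearing (0.625 in plate, F_u = 65 ksi): end bolts L_c = 0.875 − 0.6875/2 = 0.53125, R_n = min(1.2×0.53125×0.625×65, 2.4×0.625×0.625×65) = 25.898 kips/bolt; interior L_c = 2.4375 − 0.6875 = 1.75, R_n = 60.938 kips/bolt. φR_n = 0.75 × (1×25.898 + 3×60.938) = 156.5 kips.
Block shear: shear path 1×[0.875+3×2.4375] = 1×8.1875 in, A_gv = 5.1172, A_nv = 1×(8.1875 − 3.5×0.75)×0.625 = 3.4766 in²; tension to near edge: (1.125 − 0.5×0.75)×0.625 = 0.46875 in². R_n = min(0.6×65×3.4766, 0.6×50×5.1172) + 1.0×65×0.46875 = min(135.59, 153.52) + 30.469 = 166.06 kips. φR_n = 0.75 × 166.06 = 124.5 kips.
Tension rupture (net): A_n = (3.4375 − 1×0.75)×0.625 = 1.6797 in² (U = 1.0, A_e = A_n). φR_n = 0.75 × 65 × 1.6797 = 81.9 kips.
Tension yield (gross): A_g = 3.4375×0.625 = 2.1484 in². φR_n = 0.90 × 50 × 2.1484 = 96.7 kips.
Governing: min(62.6, 156.5, 124.5, 81.9, 96.7) = 62.6 kips → bolt shear.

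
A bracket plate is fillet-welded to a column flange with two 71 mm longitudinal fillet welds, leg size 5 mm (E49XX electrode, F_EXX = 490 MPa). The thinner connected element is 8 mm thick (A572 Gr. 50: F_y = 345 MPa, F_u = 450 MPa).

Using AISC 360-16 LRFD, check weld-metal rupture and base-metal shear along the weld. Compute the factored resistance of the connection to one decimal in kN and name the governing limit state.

Weld metal: throat = 0.707×5 = 3.535 mm, L = 2×71 = 142 mm. φR_n = 0.75 × 0.6 × 490 × 3.535 × 142 = 110.7 kN.
Base metal shear (8 mm plate): yield φR_n = 1.0×0.6×345×8×142 = 235.2 kN; rupture φR_n = 0.75×0.6×450×8×142 = 230.0 kN; take 230.0 kN (rupture).
Governing: min(110.7, 230.0) = 110.7 kN → weld metal.

110.7 kN (weld metal governs)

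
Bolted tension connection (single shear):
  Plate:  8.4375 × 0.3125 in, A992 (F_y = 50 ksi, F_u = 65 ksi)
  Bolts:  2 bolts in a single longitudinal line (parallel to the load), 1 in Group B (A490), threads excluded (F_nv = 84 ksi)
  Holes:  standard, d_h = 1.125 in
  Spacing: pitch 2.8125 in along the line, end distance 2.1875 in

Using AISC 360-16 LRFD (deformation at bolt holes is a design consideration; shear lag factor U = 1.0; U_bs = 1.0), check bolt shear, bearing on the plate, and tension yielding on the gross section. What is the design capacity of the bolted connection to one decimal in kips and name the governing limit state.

Bolt shear: A_b = π(1)²/4 = 0.7854 in². φR_n = 0.75 × 84 × 0.7854 × 2 × 1 = 99.0 kips.
Bearing (0.3125 in plate, F_u = 65 ksi): end bolts L_c = 2.1875 − 1.125/2 = 1.625, R_n = min(1.2×1.625×0.3125×65, 2.4×1×0.3125×65) = 39.609 kips/bolt; interior L_c = 2.8125 − 1.125 = 1.6875, R_n = 41.133 kips/bolt. φR_n = 0.75 × (1×39.609 + 1×41.133) = 60.6 kips.
Tension yield (gross): A_g = 8.4375×0.3125 = 2.6367 in². φR_n = 0.90 × 50 × 2.6367 = 118.7 kips.
Governing: min(99.0, 60.6, 118.7) = 60.6 kips → bearing.

60.6 kips (bearing governs)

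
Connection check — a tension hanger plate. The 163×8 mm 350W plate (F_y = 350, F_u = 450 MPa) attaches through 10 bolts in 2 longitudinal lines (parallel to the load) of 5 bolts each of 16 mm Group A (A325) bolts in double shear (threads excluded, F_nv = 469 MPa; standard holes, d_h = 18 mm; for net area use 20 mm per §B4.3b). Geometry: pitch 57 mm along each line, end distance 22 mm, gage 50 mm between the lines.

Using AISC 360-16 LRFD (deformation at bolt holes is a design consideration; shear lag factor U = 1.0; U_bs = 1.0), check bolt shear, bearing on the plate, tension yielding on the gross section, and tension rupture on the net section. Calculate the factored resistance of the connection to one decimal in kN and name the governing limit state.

332.1 kN (net-section rupture governs)

Bolt shear: A_b = π(16)²/4 = 201.06 mm². φR_n = 0.75 × 469 × 201.06 × 10 × 2 = 1414.5 kN.
Bearing (8 mm plate, F_u = 450 MPa): end bolts L_c = 22 − 18/2 = 13, R_n = min(1.2×13×8×450, 2.4×16×8×450) = 56.16 kN/bolt; interior L_c = 57 − 18 = 39, R_n = 138.24 kN/bolt. φR_n = 0.75 × (2×56.16 + 8×138.24) = 913.7 kN.
Tension yield (gross): A_g = 163×8 = 1304 mm². φR_n = 0.90 × 350 × 1304 = 410.8 kN.
Tension rupture (net): A_n = (163 − 2×20)×8 = 984 mm² (U = 1.0, A_e = A_n). φR_n = 0.75 × 450 × 984 = 332.1 kN.
Governing: min(1414.5, 913.7, 410.8, 332.1) = 332.1 kN → net-section rupture.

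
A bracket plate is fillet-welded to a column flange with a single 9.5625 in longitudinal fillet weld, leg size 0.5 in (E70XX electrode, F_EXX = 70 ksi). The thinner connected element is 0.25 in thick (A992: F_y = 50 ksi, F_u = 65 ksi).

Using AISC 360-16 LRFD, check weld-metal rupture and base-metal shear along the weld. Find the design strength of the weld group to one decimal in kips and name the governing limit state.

Weld metal: throat = 0.707×0.5 = 0.3535 in, L = 9.5625 in. φR_n = 0.75 × 0.6 × 70 × 0.3535 × 9.5625 = 106.5 kips.
Base metal shear (0.25 in plate): yield φR_n = 1.0×0.6×50×0.25×9.5625 = 71.7 kips; rupture φR_n = 0.75×0.6×65×0.25×9.5625 = 69.9 kips; take 69.9 kips (rupture).
Governing: min(106.5, 69.9) = 69.9 kips → base-metal shear.

69.9 kips (base-metal shear governs)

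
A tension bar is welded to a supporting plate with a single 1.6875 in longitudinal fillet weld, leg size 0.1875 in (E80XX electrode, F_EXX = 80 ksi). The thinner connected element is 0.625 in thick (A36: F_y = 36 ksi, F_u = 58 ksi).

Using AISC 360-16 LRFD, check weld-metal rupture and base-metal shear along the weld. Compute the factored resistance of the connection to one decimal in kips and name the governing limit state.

8.1 kips (weld metal governs)

Weld metal: throat = 0.707×0.1875 = 0.13256 in, L = 1.6875 in. φR_n = 0.75 × 0.6 × 80 × 0.13256 × 1.6875 = 8.1 kips.
Base metal shear (0.625 in plate): yield φR_n = 1.0×0.6×36×0.625×1.6875 = 22.8 kips; rupture φR_n = 0.75×0.6×58×0.625×1.6875 = 27.5 kips; take 22.8 kips (yield).
Governing: min(8.1, 22.8) = 8.1 kips → weld metal.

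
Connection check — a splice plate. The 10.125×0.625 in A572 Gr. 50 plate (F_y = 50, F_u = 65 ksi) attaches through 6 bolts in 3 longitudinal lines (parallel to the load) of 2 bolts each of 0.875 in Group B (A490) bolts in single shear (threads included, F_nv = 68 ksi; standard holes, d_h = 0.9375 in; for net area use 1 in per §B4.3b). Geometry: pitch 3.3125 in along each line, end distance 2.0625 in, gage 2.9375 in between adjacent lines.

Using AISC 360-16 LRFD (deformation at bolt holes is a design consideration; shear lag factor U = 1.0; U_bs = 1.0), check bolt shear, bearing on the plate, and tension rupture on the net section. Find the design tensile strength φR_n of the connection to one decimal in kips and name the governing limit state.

184.0 kips (bolt shear governs)

Bolt shear: A_b = π(0.875)²/4 = 0.60132 in². φR_n = 0.75 × 68 × 0.60132 × 6 × 1 = 184.0 kips.
Bearing (0.625 in plate, F_u = 65 ksi): end bolts L_c = 2.0625 − 0.9375/2 = 1.59375, R_n = min(1.2×1.59375×0.625×65, 2.4×0.875×0.625×65) = 77.695 kips/bolt; interior L_c = 3.3125 − 0.9375 = 2.375, R_n = 85.313 kips/bolt. φR_n = 0.75 × (3×77.695 + 3×85.313) = 366.8 kips.
Tension rupture (net): A_n = (10.125 − 3×1)×0.625 = 4.4531 in² (U = 1.0, A_e = A_n). φR_n = 0.75 × 65 × 4.4531 = 217.1 kips.
Governing: min(184.0, 366.8, 217.1) = 184.0 kips → bolt shear.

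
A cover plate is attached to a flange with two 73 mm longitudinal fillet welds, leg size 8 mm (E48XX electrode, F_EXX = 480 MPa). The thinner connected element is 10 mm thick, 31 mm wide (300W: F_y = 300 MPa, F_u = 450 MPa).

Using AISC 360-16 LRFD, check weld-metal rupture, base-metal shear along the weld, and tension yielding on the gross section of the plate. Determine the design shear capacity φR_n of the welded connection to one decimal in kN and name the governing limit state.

83.7 kN (gross-section yield governs)

Weld metal: throat = 0.707×8 = 5.656 mm, L = 2×73 = 146 mm. φR_n = 0.75 × 0.6 × 480 × 5.656 × 146 = 178.4 kN.
Base metal shear (10 mm plate): yield φR_n = 1.0×0.6×300×10×146 = 262.8 kN; rupture φR_n = 0.75×0.6×450×10×146 = 295.7 kN; take 262.8 kN (yield).
Tension yield (gross): A_g = 31×10 = 310 mm². φR_n = 0.90 × 300 × 310 = 83.7 kN.
Governing: min(178.4, 262.8, 83.7) = 83.7 kN → gross-section yield.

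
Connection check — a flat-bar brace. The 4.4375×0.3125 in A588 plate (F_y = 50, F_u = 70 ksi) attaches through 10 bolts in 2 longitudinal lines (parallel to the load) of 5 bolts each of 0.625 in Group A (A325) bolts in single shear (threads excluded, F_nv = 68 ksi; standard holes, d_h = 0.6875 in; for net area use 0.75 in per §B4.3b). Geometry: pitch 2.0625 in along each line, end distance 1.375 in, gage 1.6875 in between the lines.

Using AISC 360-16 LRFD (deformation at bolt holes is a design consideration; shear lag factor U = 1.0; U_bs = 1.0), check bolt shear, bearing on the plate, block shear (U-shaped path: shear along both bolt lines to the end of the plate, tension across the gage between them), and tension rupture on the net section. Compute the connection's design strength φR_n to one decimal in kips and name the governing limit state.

Bolt shear: A_b = π(0.625)²/4 = 0.3068 in². φR_n = 0.75 × 68 × 0.3068 × 10 × 1 = 156.5 kips.
Bearing (0.3125 in plate, F_u = 70 ksi): end bolts L_c = 1.375 − 0.6875/2 = 1.03125, R_n = min(1.2×1.03125×0.3125×70, 2.4×0.625×0.3125×70) = 27.07 kips/bolt; interior L_c = 2.0625 − 0.6875 = 1.375, R_n = 32.813 kips/bolt. φR_n = 0.75 × (2×27.07 + 8×32.813) = 237.5 kips.
Block shear: shear path 2×[1.375+4×2.0625] = 2×9.625 in, A_gv = 6.0156, A_nv = 2×(9.625 − 4.5×0.75)×0.3125 = 3.9063 in²; tension across gage: (1.6875 − 1×0.75)×0.3125 = 0.29297 in². R_n = min(0.6×70×3.9063, 0.6×50×6.0156) + 1.0×70×0.29297 = min(164.06, 180.47) + 20.508 = 184.57 kips. φR_n = 0.75 × 184.57 = 138.4 kips.
Tension rupture (net): A_n = (4.4375 − 2×0.75)×0.3125 = 0.91797 in² (U = 1.0, A_e = A_n). φR_n = 0.75 × 70 × 0.91797 = 48.2 kips.
Governing: min(156.5, 237.5, 138.4, 48.2) = 48.2 kips → net-section rupture.

48.2 kips (net-section rupture governs)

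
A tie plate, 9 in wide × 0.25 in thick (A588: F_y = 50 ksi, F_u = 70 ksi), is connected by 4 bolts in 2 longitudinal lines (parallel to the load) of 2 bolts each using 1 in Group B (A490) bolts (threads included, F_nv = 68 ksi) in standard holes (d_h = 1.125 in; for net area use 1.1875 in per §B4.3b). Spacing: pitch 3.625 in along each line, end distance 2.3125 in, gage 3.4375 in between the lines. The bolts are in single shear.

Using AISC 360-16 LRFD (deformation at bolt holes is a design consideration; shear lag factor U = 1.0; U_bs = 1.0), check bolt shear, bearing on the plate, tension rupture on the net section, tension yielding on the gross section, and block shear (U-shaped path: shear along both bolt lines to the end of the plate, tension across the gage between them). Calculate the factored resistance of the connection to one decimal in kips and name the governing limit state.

Bolt shear: A_b = π(1)²/4 = 0.7854 in². φR_n = 0.75 × 68 × 0.7854 × 4 × 1 = 160.2 kips.
Bearing (0.25 in plate, F_u = 70 ksi): end bolts L_c = 2.3125 − 1.125/2 = 1.75, R_n = min(1.2×1.75×0.25×70, 2.4×1×0.25×70) = 36.75 kips/bolt; interior L_c = 3.625 − 1.125 = 2.5, R_n = 42 kips/bolt. φR_n = 0.75 × (2×36.75 + 2×42) = 118.1 kips.
Tension rupture (net): A_n = (9 − 2×1.1875)×0.25 = 1.6563 in² (U = 1.0, A_e = A_n). φR_n = 0.75 × 70 × 1.6563 = 87.0 kips.
Tension yield (gross): A_g = 9×0.25 = 2.25 in². φR_n = 0.90 × 50 × 2.25 = 101.3 kips.
Block shear: shear path 2×[2.3125+1×3.625] = 2×5.9375 in, A_gv = 2.9688, A_nv = 2×(5.9375 − 1.5×1.1875)×0.25 = 2.0781 in²; tension across gage: (3.4375 − 1×1.1875)×0.25 = 0.5625 in². R_n = min(0.6×70×2.0781, 0.6×50×2.9688) + 1.0×70×0.5625 = min(87.28, 89.064) + 39.375 = 126.66 kips. φR_n = 0.75 × 126.66 = 95.0 kips.
Governing: min(160.2, 118.1, 87.0, 101.3, 95.0) = 87.0 kips → net-section rupture.

87.0 kips (net-section rupture governs)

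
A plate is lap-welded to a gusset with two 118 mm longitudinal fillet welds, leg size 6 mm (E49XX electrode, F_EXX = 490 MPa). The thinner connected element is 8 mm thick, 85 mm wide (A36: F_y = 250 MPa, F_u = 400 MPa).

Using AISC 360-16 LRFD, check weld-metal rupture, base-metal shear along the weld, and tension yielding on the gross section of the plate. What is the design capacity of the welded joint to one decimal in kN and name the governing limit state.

153.0 kN (gross-section yield governs)

Weld metal: throat = 0.707×6 = 4.242 mm, L = 2×118 = 236 mm. φR_n = 0.75 × 0.6 × 490 × 4.242 × 236 = 220.7 kN.
Base metal shear (8 mm plate): yield φR_n = 1.0×0.6×250×8×236 = 283.2 kN; rupture φR_n = 0.75×0.6×400×8×236 = 339.8 kN; take 283.2 kN (yield).
Tension yield (gross): A_g = 85×8 = 680 mm². φR_n = 0.90 × 250 × 680 = 153.0 kN.
Governing: min(220.7, 283.2, 153.0) = 153.0 kN → gross-section yield.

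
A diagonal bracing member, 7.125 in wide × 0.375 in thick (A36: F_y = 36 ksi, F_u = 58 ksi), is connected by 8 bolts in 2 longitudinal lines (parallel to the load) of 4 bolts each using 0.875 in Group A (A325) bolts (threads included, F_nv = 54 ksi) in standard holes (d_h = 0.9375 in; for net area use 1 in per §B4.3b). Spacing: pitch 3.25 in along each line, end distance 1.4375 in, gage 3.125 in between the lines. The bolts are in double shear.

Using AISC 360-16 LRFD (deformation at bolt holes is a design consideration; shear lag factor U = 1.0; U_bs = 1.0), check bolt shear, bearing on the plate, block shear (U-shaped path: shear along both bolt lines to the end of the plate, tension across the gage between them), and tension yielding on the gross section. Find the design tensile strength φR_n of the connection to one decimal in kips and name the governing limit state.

Bolt shear: A_b = π(0.875)²/4 = 0.60132 in². φR_n = 0.75 × 54 × 0.60132 × 8 × 2 = 389.7 kips.
Bearing (0.375 in plate, F_u = 58 ksi): end bolts L_c = 1.4375 − 0.9375/2 = 0.96875, R_n = min(1.2×0.96875×0.375×58, 2.4×0.875×0.375×58) = 25.284 kips/bolt; interior L_c = 3.25 − 0.9375 = 2.3125, R_n = 45.675 kips/bolt. φR_n = 0.75 × (2×25.284 + 6×45.675) = 243.5 kips.
Block shear: shear path 2×[1.4375+3×3.25] = 2×11.1875 in, A_gv = 8.3906, A_nv = 2×(11.1875 − 3.5×1)×0.375 = 5.7656 in²; tension across gage: (3.125 − 1×1)×0.375 = 0.79688 in². R_n = min(0.6×58×5.7656, 0.6×36×8.3906) + 1.0×58×0.79688 = min(200.64, 181.24) + 46.219 = 227.46 kips. φR_n = 0.75 × 227.46 = 170.6 kips.
Tension yield (gross): A_g = 7.125×0.375 = 2.6719 in². φR_n = 0.90 × 36 × 2.6719 = 86.6 kips.
Governing: min(389.7, 243.5, 170.6, 86.6) = 86.6 kips → gross-section yield.

86.6 kips (gross-section yield governs)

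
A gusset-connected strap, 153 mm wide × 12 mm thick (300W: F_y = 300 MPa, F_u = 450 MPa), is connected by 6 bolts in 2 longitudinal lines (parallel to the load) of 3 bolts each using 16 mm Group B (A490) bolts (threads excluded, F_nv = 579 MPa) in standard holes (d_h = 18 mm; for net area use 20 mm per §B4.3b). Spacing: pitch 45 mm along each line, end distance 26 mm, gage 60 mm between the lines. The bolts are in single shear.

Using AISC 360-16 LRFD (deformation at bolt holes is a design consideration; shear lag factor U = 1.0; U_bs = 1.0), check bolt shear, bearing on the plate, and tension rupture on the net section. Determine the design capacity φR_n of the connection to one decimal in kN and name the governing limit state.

457.7 kN (net-section rupture governs)

Bolt shear: A_b = π(16)²/4 = 201.06 mm². φR_n = 0.75 × 579 × 201.06 × 6 × 1 = 523.9 kN.
Bearing (12 mm plate, F_u = 450 MPa): end bolts L_c = 26 − 18/2 = 17, R_n = min(1.2×17×12×450, 2.4×16×12×450) = 110.16 kN/bolt; interior L_c = 45 − 18 = 27, R_n = 174.96 kN/bolt. φR_n = 0.75 × (2×110.16 + 4×174.96) = 690.1 kN.
Tension rupture (net): A_n = (153 − 2×20)×12 = 1356 mm² (U = 1.0, A_e = A_n). φR_n = 0.75 × 450 × 1356 = 457.7 kN.
Governing: min(523.9, 690.1, 457.7) = 457.7 kN → net-section rupture.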